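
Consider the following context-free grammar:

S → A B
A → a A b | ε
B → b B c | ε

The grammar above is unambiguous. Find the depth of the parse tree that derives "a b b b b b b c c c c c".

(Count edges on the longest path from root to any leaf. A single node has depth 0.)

7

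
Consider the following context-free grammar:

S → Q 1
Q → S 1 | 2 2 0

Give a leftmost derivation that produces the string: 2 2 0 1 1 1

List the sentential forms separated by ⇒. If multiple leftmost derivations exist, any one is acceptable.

S ⇒ Q 1 ⇒ S 1 1 ⇒ Q 1 1 1 ⇒ 2 2 0 1 1 1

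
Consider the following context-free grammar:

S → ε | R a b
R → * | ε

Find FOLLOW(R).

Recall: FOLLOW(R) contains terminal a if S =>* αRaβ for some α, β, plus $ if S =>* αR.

We compute FOLLOW(R) using the standard algorithm.
FOLLOW(S) starts with {$}.
FIRST(R) = {*, ε}
FIRST(S) = {*, a, ε}
FOLLOW(R) = {a}
FOLLOW(S) = {$}
Therefore, FOLLOW(R) = {a}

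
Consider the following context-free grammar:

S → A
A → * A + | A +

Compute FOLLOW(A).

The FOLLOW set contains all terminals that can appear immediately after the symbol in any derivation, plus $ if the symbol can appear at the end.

We compute FOLLOW(A) using the standard algorithm.
FOLLOW(S) starts with {$}.
FIRST(A) = {*}
FIRST(S) = {*}
FOLLOW(A) = {$, +}
FOLLOW(S) = {$}
Therefore, FOLLOW(A) = {$, +}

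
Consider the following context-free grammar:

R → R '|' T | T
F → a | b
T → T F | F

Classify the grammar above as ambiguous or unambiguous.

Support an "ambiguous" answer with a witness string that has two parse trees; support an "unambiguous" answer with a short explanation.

Unambiguous - every string in the language has a unique parse tree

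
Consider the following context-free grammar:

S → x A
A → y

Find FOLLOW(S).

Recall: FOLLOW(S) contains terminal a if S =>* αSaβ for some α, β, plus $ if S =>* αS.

We compute FOLLOW(S) using the standard algorithm.
FOLLOW(S) starts with {$}.
FIRST(A) = {y}
FIRST(S) = {x}
FOLLOW(A) = {$}
FOLLOW(S) = {$}
Therefore, FOLLOW(S) = {$}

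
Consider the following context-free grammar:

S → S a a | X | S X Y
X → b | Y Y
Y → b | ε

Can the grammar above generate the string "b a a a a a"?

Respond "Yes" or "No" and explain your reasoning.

No - no valid derivation exists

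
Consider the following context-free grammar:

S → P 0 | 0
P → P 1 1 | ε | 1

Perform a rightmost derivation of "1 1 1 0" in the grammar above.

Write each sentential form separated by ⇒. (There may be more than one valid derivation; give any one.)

S ⇒ P 0 ⇒ P 1 1 0 ⇒ 1 1 1 0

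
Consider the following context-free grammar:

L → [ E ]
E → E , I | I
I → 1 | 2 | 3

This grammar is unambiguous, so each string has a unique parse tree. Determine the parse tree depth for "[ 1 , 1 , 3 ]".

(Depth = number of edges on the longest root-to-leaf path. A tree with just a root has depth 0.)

5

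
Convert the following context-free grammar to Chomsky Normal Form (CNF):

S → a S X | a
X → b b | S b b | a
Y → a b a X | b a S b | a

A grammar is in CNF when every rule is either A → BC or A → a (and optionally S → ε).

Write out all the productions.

TA → a; S → a; TB → b; X → a; Y → a; S → TA X0; X0 → S X; X → TB TB; X → S X1; X1 → TB TB; Y → TA X2; X2 → TB X3; X3 → TA X; Y → TB X4; X4 → TA X5; X5 → S TB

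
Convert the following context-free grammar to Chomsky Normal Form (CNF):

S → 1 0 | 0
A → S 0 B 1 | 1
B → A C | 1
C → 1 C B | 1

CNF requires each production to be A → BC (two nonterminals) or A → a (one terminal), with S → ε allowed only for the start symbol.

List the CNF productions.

T1 → 1; T0 → 0; S → 0; A → 1; B → 1; C → 1; S → T1 T0; A → S X0; X0 → T0 X1; X1 → B T1; B → A C; C → T1 X2; X2 → C B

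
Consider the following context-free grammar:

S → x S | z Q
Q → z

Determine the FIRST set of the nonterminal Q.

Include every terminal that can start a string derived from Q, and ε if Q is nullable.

We compute FIRST(Q) using the standard algorithm.
FIRST(Q) = {z}
FIRST(S) = {x, z}
Therefore, FIRST(Q) = {z}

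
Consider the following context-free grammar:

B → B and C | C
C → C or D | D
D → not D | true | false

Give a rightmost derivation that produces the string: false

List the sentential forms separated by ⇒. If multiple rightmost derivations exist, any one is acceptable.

B ⇒ C ⇒ D ⇒ false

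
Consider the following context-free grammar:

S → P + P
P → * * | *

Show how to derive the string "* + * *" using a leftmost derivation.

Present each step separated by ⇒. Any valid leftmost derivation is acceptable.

S ⇒ P + P ⇒ * + P ⇒ * + * *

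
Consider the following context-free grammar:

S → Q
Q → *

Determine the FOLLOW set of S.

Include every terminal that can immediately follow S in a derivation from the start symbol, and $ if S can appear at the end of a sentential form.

We compute FOLLOW(S) using the standard algorithm.
FOLLOW(S) starts with {$}.
FIRST(Q) = {*}
FIRST(S) = {*}
FOLLOW(Q) = {$}
FOLLOW(S) = {$}
Therefore, FOLLOW(S) = {$}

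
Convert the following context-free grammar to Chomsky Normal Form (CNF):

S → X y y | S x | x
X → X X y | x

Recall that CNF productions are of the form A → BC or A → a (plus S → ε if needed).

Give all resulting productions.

TY → y; TX → x; S → x; X → x; S → X X0; X0 → TY TY; S → S TX; X → X X1; X1 → X TY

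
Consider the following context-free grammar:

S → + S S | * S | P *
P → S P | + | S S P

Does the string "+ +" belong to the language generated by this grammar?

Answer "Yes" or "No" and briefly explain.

No - no valid derivation exists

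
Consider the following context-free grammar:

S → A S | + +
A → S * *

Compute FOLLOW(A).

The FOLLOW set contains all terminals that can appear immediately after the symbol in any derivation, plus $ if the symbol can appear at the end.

We compute FOLLOW(A) using the standard algorithm.
FOLLOW(S) starts with {$}.
FIRST(A) = {+}
FIRST(S) = {+}
FOLLOW(A) = {+}
FOLLOW(S) = {$, *}
Therefore, FOLLOW(A) = {+}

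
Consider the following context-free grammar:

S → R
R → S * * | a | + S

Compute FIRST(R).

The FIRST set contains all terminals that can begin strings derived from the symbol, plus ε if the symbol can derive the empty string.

We compute FIRST(R) using the standard algorithm.
FIRST(R) = {+, a}
FIRST(S) = {+, a}
Therefore, FIRST(R) = {+, a}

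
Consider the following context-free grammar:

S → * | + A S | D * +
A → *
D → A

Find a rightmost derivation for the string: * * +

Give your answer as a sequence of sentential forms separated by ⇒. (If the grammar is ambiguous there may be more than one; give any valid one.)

S ⇒ D * + ⇒ A * + ⇒ * * +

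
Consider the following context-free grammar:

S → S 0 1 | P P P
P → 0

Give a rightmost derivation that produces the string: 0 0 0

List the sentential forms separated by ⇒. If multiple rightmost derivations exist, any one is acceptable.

S ⇒ P P P ⇒ P P 0 ⇒ P 0 0 ⇒ 0 0 0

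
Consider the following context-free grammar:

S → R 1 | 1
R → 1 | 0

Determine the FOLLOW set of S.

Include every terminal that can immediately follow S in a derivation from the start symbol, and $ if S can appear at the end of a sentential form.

We compute FOLLOW(S) using the standard algorithm.
FOLLOW(S) starts with {$}.
FIRST(R) = {0, 1}
FIRST(S) = {0, 1}
FOLLOW(R) = {1}
FOLLOW(S) = {$}
Therefore, FOLLOW(S) = {$}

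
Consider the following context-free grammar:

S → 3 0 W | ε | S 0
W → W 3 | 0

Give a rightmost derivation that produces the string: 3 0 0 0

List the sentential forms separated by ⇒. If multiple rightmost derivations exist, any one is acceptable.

S ⇒ S 0 ⇒ 3 0 W 0 ⇒ 3 0 0 0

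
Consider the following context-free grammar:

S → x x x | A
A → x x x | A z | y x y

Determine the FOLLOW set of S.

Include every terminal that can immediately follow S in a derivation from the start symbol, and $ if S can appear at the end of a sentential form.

We compute FOLLOW(S) using the standard algorithm.
FOLLOW(S) starts with {$}.
FIRST(A) = {x, y}
FIRST(S) = {x, y}
FOLLOW(A) = {$, z}
FOLLOW(S) = {$}
Therefore, FOLLOW(S) = {$}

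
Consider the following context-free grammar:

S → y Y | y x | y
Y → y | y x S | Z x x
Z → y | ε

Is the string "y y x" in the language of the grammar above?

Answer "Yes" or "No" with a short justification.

No - no valid derivation exists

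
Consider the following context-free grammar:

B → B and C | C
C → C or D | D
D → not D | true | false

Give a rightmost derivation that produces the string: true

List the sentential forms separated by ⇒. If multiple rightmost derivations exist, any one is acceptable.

B ⇒ C ⇒ D ⇒ true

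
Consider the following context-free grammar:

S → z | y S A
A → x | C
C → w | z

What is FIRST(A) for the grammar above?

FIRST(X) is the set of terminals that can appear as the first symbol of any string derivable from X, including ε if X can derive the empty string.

We compute FIRST(A) using the standard algorithm.
FIRST(A) = {w, x, z}
FIRST(C) = {w, z}
FIRST(S) = {y, z}
Therefore, FIRST(A) = {w, x, z}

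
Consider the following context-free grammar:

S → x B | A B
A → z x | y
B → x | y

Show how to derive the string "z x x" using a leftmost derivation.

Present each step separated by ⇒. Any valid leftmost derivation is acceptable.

S ⇒ A B ⇒ z x B ⇒ z x x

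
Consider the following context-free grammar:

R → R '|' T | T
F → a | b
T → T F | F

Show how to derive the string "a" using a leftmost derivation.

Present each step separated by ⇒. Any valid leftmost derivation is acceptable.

R ⇒ T ⇒ F ⇒ a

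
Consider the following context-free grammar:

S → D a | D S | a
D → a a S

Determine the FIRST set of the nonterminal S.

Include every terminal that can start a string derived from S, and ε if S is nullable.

We compute FIRST(S) using the standard algorithm.
FIRST(D) = {a}
FIRST(S) = {a}
Therefore, FIRST(S) = {a}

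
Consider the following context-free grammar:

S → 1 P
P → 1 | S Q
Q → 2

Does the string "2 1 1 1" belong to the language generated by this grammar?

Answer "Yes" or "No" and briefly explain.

No - no valid derivation exists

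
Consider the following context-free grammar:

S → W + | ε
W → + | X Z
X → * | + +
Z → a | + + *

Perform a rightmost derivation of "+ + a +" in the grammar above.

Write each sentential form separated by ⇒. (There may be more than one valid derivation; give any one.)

S ⇒ W + ⇒ X Z + ⇒ X a + ⇒ + + a +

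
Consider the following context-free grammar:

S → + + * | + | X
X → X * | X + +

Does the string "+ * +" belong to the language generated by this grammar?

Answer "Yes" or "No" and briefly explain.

No - no valid derivation exists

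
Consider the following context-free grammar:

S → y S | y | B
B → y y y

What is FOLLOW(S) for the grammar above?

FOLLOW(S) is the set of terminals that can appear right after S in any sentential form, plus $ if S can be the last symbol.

We compute FOLLOW(S) using the standard algorithm.
FOLLOW(S) starts with {$}.
FIRST(B) = {y}
FIRST(S) = {y}
FOLLOW(B) = {$}
FOLLOW(S) = {$}
Therefore, FOLLOW(S) = {$}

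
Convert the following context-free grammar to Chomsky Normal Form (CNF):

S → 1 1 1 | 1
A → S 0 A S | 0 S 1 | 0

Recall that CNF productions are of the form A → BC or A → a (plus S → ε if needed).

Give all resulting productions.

T1 → 1; S → 1; T0 → 0; A → 0; S → T1 X0; X0 → T1 T1; A → S X1; X1 → T0 X2; X2 → A S; A → T0 X3; X3 → S T1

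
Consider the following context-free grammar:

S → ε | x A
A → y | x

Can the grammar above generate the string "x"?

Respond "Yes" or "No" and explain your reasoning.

No - no valid derivation exists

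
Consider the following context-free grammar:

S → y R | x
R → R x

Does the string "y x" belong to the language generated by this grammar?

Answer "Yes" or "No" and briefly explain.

No - no valid derivation exists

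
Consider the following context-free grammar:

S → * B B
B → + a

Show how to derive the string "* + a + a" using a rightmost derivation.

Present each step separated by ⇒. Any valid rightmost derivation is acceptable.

S ⇒ * B B ⇒ * B + a ⇒ * + a + a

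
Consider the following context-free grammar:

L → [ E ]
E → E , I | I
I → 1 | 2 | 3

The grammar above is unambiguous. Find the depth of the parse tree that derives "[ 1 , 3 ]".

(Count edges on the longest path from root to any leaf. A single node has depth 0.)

4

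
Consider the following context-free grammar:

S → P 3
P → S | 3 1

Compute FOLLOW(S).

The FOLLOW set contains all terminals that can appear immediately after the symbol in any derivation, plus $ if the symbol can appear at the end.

We compute FOLLOW(S) using the standard algorithm.
FOLLOW(S) starts with {$}.
FIRST(P) = {3}
FIRST(S) = {3}
FOLLOW(P) = {3}
FOLLOW(S) = {$, 3}
Therefore, FOLLOW(S) = {$, 3}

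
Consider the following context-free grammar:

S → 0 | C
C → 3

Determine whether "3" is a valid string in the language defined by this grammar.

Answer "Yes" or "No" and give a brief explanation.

Yes - a valid derivation exists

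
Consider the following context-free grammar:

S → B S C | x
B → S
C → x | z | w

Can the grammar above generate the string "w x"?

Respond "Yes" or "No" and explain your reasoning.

No - no valid derivation exists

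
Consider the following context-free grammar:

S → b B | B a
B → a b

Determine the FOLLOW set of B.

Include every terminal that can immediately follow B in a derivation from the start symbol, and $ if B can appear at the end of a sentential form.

We compute FOLLOW(B) using the standard algorithm.
FOLLOW(S) starts with {$}.
FIRST(B) = {a}
FIRST(S) = {a, b}
FOLLOW(B) = {$, a}
FOLLOW(S) = {$}
Therefore, FOLLOW(B) = {$, a}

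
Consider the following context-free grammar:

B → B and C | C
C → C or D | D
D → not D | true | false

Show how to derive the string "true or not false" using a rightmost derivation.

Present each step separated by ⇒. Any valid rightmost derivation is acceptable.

B ⇒ C ⇒ C or D ⇒ C or not D ⇒ C or not false ⇒ D or not false ⇒ true or not false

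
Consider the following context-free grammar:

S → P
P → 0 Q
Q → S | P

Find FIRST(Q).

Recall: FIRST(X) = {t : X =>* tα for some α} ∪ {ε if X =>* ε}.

We compute FIRST(Q) using the standard algorithm.
FIRST(P) = {0}
FIRST(Q) = {0}
FIRST(S) = {0}
Therefore, FIRST(Q) = {0}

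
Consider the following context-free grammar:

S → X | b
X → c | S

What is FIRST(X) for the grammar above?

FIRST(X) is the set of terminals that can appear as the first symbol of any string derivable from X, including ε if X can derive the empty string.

We compute FIRST(X) using the standard algorithm.
FIRST(S) = {b, c}
FIRST(X) = {b, c}
Therefore, FIRST(X) = {b, c}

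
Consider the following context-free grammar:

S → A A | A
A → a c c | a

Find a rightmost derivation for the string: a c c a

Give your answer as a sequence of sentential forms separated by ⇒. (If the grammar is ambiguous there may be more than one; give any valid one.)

S ⇒ A A ⇒ A a ⇒ a c c a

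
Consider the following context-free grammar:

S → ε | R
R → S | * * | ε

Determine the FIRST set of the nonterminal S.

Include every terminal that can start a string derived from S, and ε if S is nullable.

We compute FIRST(S) using the standard algorithm.
FIRST(R) = {*, ε}
FIRST(S) = {*, ε}
Therefore, FIRST(S) = {*, ε}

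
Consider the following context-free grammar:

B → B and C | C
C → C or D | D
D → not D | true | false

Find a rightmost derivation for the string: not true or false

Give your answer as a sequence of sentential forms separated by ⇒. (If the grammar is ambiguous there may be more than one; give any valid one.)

B ⇒ C ⇒ C or D ⇒ C or false ⇒ D or false ⇒ not D or false ⇒ not true or false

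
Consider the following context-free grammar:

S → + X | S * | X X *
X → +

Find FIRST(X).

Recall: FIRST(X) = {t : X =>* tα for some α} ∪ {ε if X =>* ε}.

We compute FIRST(X) using the standard algorithm.
FIRST(S) = {+}
FIRST(X) = {+}
Therefore, FIRST(X) = {+}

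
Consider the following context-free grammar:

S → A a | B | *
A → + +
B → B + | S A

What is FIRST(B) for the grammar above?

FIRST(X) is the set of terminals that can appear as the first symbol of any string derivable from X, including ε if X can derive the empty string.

We compute FIRST(B) using the standard algorithm.
FIRST(A) = {+}
FIRST(B) = {*, +}
FIRST(S) = {*, +}
Therefore, FIRST(B) = {*, +}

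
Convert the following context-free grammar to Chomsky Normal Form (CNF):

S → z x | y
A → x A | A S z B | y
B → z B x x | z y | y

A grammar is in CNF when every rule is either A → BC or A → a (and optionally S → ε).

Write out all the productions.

TZ → z; TX → x; S → y; A → y; TY → y; B → y; S → TZ TX; A → TX A; A → A X0; X0 → S X1; X1 → TZ B; B → TZ X2; X2 → B X3; X3 → TX TX; B → TZ TY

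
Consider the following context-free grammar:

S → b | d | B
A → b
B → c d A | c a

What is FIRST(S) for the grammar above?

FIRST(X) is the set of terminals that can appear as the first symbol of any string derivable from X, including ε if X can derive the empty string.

We compute FIRST(S) using the standard algorithm.
FIRST(A) = {b}
FIRST(B) = {c}
FIRST(S) = {b, c, d}
Therefore, FIRST(S) = {b, c, d}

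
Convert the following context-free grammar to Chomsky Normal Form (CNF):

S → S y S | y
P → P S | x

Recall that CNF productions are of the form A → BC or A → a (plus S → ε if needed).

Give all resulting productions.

TY → y; S → y; P → x; S → S X0; X0 → TY S; P → P S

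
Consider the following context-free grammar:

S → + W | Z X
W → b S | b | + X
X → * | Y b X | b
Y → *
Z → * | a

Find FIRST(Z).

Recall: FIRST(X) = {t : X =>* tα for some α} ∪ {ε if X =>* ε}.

We compute FIRST(Z) using the standard algorithm.
FIRST(S) = {*, +, a}
FIRST(W) = {+, b}
FIRST(X) = {*, b}
FIRST(Y) = {*}
FIRST(Z) = {*, a}
Therefore, FIRST(Z) = {*, a}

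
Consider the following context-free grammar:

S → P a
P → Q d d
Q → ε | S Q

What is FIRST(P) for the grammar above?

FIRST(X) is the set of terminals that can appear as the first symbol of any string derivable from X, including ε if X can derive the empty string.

We compute FIRST(P) using the standard algorithm.
FIRST(P) = {d}
FIRST(Q) = {d, ε}
FIRST(S) = {d}
Therefore, FIRST(P) = {d}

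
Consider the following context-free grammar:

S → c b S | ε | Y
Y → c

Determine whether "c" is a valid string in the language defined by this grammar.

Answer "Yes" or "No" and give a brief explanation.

Yes - a valid derivation exists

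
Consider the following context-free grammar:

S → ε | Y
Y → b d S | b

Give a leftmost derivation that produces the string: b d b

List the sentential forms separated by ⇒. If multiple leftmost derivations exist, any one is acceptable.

S ⇒ Y ⇒ b d S ⇒ b d Y ⇒ b d b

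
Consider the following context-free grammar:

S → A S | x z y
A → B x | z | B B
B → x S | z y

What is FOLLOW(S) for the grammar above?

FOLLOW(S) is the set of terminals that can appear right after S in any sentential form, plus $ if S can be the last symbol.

We compute FOLLOW(S) using the standard algorithm.
FOLLOW(S) starts with {$}.
FIRST(A) = {x, z}
FIRST(B) = {x, z}
FIRST(S) = {x, z}
FOLLOW(A) = {x, z}
FOLLOW(B) = {x, z}
FOLLOW(S) = {$, x, z}
Therefore, FOLLOW(S) = {$, x, z}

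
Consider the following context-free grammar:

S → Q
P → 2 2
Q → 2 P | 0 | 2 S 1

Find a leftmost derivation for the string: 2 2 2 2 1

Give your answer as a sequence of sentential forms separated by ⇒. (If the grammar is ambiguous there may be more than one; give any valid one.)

S ⇒ Q ⇒ 2 S 1 ⇒ 2 Q 1 ⇒ 2 2 P 1 ⇒ 2 2 2 2 1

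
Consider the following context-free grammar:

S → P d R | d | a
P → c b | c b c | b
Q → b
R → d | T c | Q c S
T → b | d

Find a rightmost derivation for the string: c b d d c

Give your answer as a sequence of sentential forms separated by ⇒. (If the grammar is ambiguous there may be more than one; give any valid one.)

S ⇒ P d R ⇒ P d T c ⇒ P d d c ⇒ c b d d c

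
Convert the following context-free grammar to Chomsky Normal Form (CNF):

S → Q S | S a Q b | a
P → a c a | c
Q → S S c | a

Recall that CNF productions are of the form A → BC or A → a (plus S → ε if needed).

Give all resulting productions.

TA → a; TB → b; S → a; TC → c; P → c; Q → a; S → Q S; S → S X0; X0 → TA X1; X1 → Q TB; P → TA X2; X2 → TC TA; Q → S X3; X3 → S TC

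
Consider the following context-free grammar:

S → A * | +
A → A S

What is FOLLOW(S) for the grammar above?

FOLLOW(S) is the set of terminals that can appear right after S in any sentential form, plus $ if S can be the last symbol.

We compute FOLLOW(S) using the standard algorithm.
FOLLOW(S) starts with {$}.
FIRST(A) = {}
FIRST(S) = {+}
FOLLOW(A) = {*, +}
FOLLOW(S) = {$, *, +}
Therefore, FOLLOW(S) = {$, *, +}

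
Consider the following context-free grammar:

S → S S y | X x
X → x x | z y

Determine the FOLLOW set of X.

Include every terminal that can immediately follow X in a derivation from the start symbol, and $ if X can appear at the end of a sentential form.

We compute FOLLOW(X) using the standard algorithm.
FOLLOW(S) starts with {$}.
FIRST(S) = {x, z}
FIRST(X) = {x, z}
FOLLOW(S) = {$, x, y, z}
FOLLOW(X) = {x}
Therefore, FOLLOW(X) = {x}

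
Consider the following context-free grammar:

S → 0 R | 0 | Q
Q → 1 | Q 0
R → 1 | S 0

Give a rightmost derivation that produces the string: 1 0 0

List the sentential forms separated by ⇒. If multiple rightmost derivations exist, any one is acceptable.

S ⇒ Q ⇒ Q 0 ⇒ Q 0 0 ⇒ 1 0 0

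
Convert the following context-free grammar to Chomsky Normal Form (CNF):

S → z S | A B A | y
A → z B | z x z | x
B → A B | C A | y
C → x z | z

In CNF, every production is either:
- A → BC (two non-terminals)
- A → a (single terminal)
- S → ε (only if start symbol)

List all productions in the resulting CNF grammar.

TZ → z; S → y; TX → x; A → x; B → y; C → z; S → TZ S; S → A X0; X0 → B A; A → TZ B; A → TZ X1; X1 → TX TZ; B → A B; B → C A; C → TX TZ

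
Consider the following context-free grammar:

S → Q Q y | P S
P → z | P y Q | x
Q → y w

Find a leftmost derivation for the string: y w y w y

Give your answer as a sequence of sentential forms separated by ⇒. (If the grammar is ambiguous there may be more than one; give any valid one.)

S ⇒ Q Q y ⇒ y w Q y ⇒ y w y w y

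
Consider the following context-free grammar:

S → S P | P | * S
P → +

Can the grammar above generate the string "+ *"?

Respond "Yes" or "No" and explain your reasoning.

No - no valid derivation exists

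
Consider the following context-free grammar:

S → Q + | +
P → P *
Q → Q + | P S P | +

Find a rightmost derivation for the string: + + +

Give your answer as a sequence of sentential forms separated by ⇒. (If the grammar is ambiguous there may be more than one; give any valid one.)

S ⇒ Q + ⇒ Q + + ⇒ + + +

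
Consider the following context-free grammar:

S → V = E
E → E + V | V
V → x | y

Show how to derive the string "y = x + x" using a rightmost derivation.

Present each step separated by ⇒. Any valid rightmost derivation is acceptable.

S ⇒ V = E ⇒ V = E + V ⇒ V = E + x ⇒ V = V + x ⇒ V = x + x ⇒ y = x + x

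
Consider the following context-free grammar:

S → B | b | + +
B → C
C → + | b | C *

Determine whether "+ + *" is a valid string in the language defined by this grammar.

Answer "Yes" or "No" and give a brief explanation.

No - no valid derivation exists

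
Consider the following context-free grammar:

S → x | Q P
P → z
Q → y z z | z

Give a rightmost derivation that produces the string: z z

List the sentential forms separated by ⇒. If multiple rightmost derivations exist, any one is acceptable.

S ⇒ Q P ⇒ Q z ⇒ z z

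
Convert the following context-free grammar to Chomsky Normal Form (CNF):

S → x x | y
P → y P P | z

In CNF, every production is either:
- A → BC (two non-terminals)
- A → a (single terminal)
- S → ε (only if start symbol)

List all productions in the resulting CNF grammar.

TX → x; S → y; TY → y; P → z; S → TX TX; P → TY X0; X0 → P P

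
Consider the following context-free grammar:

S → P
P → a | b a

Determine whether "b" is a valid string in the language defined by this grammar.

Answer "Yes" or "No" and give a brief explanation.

No - no valid derivation exists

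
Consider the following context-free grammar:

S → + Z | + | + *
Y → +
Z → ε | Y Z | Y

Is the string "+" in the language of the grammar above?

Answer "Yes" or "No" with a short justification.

Yes - a valid derivation exists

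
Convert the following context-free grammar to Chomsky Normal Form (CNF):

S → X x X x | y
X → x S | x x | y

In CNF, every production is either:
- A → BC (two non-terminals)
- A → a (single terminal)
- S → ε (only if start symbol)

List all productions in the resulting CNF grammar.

TX → x; S → y; X → y; S → X X0; X0 → TX X1; X1 → X TX; X → TX S; X → TX TX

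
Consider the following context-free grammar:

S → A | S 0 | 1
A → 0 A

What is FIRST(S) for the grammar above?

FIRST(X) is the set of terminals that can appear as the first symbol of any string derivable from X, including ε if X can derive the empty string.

We compute FIRST(S) using the standard algorithm.
FIRST(A) = {0}
FIRST(S) = {0, 1}
Therefore, FIRST(S) = {0, 1}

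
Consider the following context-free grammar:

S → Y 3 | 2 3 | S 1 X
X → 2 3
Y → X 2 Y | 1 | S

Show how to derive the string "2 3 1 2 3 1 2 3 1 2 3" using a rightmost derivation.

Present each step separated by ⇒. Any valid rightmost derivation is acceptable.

S ⇒ S 1 X ⇒ S 1 2 3 ⇒ S 1 X 1 2 3 ⇒ S 1 2 3 1 2 3 ⇒ S 1 X 1 2 3 1 2 3 ⇒ S 1 2 3 1 2 3 1 2 3 ⇒ 2 3 1 2 3 1 2 3 1 2 3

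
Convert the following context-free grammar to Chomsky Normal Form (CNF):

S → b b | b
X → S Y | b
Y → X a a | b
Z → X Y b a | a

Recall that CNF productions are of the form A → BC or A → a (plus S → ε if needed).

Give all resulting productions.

TB → b; S → b; X → b; TA → a; Y → b; Z → a; S → TB TB; X → S Y; Y → X X0; X0 → TA TA; Z → X X1; X1 → Y X2; X2 → TB TA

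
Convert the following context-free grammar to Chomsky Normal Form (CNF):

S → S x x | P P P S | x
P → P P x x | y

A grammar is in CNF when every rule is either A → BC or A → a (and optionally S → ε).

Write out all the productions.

TX → x; S → x; P → y; S → S X0; X0 → TX TX; S → P X1; X1 → P X2; X2 → P S; P → P X3; X3 → P X4; X4 → TX TX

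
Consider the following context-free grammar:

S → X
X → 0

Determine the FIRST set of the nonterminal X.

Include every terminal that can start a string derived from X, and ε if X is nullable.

We compute FIRST(X) using the standard algorithm.
FIRST(S) = {0}
FIRST(X) = {0}
Therefore, FIRST(X) = {0}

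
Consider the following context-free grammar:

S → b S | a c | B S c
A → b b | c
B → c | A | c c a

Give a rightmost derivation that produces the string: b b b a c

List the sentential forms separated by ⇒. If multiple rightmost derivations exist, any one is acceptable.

S ⇒ b S ⇒ b b S ⇒ b b b S ⇒ b b b a c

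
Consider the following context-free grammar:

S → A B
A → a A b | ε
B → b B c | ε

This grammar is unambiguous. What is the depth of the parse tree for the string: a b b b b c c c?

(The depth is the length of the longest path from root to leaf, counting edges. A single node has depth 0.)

5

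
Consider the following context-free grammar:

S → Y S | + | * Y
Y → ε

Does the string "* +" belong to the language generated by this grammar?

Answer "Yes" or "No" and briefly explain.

No - no valid derivation exists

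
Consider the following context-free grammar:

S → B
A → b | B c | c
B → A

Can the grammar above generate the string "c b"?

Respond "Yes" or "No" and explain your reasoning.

No - no valid derivation exists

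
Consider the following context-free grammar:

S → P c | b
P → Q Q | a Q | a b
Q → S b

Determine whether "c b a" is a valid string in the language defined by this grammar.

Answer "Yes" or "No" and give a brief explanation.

No - no valid derivation exists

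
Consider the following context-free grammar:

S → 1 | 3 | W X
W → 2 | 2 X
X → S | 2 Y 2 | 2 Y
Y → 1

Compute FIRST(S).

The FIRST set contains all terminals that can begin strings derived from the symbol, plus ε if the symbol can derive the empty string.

We compute FIRST(S) using the standard algorithm.
FIRST(S) = {1, 2, 3}
FIRST(W) = {2}
FIRST(X) = {1, 2, 3}
FIRST(Y) = {1}
Therefore, FIRST(S) = {1, 2, 3}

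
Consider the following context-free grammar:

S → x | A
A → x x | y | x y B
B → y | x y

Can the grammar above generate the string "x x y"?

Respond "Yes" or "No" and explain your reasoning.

No - no valid derivation exists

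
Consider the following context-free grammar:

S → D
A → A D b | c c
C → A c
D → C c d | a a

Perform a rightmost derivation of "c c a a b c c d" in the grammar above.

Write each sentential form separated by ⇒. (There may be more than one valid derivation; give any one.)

S ⇒ D ⇒ C c d ⇒ A c c d ⇒ A D b c c d ⇒ A a a b c c d ⇒ c c a a b c c d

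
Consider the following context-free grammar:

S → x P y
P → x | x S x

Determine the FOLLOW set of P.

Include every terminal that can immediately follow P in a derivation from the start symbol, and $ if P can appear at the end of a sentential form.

We compute FOLLOW(P) using the standard algorithm.
FOLLOW(S) starts with {$}.
FIRST(P) = {x}
FIRST(S) = {x}
FOLLOW(P) = {y}
FOLLOW(S) = {$, x}
Therefore, FOLLOW(P) = {y}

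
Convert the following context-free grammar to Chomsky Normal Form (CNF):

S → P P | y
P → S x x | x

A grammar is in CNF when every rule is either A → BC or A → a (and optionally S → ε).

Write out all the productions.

S → y; TX → x; P → x; S → P P; P → S X0; X0 → TX TX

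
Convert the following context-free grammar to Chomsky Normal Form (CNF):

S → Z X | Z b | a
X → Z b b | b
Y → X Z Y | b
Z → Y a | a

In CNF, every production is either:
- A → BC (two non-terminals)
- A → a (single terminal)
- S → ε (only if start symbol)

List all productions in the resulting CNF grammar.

TB → b; S → a; X → b; Y → b; TA → a; Z → a; S → Z X; S → Z TB; X → Z X0; X0 → TB TB; Y → X X1; X1 → Z Y; Z → Y TA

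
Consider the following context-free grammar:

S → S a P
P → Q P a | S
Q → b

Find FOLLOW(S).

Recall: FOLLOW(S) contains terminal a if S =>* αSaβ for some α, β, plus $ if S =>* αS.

We compute FOLLOW(S) using the standard algorithm.
FOLLOW(S) starts with {$}.
FIRST(P) = {b}
FIRST(Q) = {b}
FIRST(S) = {}
FOLLOW(P) = {$, a}
FOLLOW(Q) = {b}
FOLLOW(S) = {$, a}
Therefore, FOLLOW(S) = {$, a}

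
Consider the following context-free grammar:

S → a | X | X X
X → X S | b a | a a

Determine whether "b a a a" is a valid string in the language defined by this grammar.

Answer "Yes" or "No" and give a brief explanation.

Yes - a valid derivation exists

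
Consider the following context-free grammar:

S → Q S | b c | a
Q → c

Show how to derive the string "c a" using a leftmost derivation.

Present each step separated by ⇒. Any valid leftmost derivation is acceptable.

S ⇒ Q S ⇒ c S ⇒ c a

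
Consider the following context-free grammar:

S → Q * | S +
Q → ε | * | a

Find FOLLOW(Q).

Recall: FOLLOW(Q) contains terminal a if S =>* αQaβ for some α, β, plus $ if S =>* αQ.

We compute FOLLOW(Q) using the standard algorithm.
FOLLOW(S) starts with {$}.
FIRST(Q) = {*, a, ε}
FIRST(S) = {*, a}
FOLLOW(Q) = {*}
FOLLOW(S) = {$, +}
Therefore, FOLLOW(Q) = {*}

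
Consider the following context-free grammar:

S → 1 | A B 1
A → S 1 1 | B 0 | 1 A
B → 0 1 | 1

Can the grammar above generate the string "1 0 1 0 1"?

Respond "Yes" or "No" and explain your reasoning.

No - no valid derivation exists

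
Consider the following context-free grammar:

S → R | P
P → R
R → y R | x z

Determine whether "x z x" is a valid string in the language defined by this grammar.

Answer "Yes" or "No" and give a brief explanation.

No - no valid derivation exists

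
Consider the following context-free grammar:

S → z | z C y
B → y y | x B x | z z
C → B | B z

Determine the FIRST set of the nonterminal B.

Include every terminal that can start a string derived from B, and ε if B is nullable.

We compute FIRST(B) using the standard algorithm.
FIRST(B) = {x, y, z}
FIRST(C) = {x, y, z}
FIRST(S) = {z}
Therefore, FIRST(B) = {x, y, z}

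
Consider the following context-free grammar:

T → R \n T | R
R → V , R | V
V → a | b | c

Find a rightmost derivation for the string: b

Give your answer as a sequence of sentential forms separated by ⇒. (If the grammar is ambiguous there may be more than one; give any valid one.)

T ⇒ R ⇒ V ⇒ b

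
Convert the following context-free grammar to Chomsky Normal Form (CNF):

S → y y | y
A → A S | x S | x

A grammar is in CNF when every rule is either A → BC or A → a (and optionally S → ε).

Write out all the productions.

TY → y; S → y; TX → x; A → x; S → TY TY; A → A S; A → TX S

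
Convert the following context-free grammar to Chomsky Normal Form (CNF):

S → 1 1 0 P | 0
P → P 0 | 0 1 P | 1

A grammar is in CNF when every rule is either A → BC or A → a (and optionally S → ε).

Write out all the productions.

T1 → 1; T0 → 0; S → 0; P → 1; S → T1 X0; X0 → T1 X1; X1 → T0 P; P → P T0; P → T0 X2; X2 → T1 P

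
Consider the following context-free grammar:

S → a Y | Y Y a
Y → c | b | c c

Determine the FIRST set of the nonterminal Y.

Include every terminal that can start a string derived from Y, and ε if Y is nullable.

We compute FIRST(Y) using the standard algorithm.
FIRST(S) = {a, b, c}
FIRST(Y) = {b, c}
Therefore, FIRST(Y) = {b, c}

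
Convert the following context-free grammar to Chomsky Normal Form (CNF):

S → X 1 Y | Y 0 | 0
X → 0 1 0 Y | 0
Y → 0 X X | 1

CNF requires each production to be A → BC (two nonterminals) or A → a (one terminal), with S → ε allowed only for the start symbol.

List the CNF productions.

T1 → 1; T0 → 0; S → 0; X → 0; Y → 1; S → X X0; X0 → T1 Y; S → Y T0; X → T0 X1; X1 → T1 X2; X2 → T0 Y; Y → T0 X3; X3 → X X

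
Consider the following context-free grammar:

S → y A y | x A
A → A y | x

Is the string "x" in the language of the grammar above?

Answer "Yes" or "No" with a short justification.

No - no valid derivation exists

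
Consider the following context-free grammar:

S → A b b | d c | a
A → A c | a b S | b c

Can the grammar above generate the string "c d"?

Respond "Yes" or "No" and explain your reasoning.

No - no valid derivation exists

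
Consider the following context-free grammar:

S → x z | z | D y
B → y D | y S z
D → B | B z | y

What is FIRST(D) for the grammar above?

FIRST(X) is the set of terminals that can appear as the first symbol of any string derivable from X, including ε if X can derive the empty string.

We compute FIRST(D) using the standard algorithm.
FIRST(B) = {y}
FIRST(D) = {y}
FIRST(S) = {x, y, z}
Therefore, FIRST(D) = {y}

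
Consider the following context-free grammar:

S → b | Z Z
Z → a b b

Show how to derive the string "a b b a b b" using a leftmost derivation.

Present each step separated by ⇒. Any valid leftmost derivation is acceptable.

S ⇒ Z Z ⇒ a b b Z ⇒ a b b a b b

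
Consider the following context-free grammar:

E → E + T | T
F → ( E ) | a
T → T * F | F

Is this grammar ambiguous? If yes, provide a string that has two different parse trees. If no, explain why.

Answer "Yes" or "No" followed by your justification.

No - the grammar is unambiguous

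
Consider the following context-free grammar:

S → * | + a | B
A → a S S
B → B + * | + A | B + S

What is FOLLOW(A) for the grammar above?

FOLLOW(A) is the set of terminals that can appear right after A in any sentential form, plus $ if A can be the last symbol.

We compute FOLLOW(A) using the standard algorithm.
FOLLOW(S) starts with {$}.
FIRST(A) = {a}
FIRST(B) = {+}
FIRST(S) = {*, +}
FOLLOW(A) = {$, *, +}
FOLLOW(B) = {$, *, +}
FOLLOW(S) = {$, *, +}
Therefore, FOLLOW(A) = {$, *, +}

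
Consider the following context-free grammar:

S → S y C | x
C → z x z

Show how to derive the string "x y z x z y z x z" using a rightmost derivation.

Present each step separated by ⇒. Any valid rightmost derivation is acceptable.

S ⇒ S y C ⇒ S y z x z ⇒ S y C y z x z ⇒ S y z x z y z x z ⇒ x y z x z y z x z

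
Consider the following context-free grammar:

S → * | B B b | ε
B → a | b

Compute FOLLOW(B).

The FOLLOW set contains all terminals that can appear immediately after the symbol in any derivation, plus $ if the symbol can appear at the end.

We compute FOLLOW(B) using the standard algorithm.
FOLLOW(S) starts with {$}.
FIRST(B) = {a, b}
FIRST(S) = {*, a, b, ε}
FOLLOW(B) = {a, b}
FOLLOW(S) = {$}
Therefore, FOLLOW(B) = {a, b}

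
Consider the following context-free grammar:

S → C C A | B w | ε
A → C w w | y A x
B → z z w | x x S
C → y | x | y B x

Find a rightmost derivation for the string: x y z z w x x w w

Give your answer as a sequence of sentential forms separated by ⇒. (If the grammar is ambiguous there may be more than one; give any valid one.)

S ⇒ C C A ⇒ C C C w w ⇒ C C x w w ⇒ C y B x x w w ⇒ C y z z w x x w w ⇒ x y z z w x x w w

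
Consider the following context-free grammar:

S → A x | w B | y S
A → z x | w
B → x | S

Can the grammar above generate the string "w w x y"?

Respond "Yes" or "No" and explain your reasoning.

No - no valid derivation exists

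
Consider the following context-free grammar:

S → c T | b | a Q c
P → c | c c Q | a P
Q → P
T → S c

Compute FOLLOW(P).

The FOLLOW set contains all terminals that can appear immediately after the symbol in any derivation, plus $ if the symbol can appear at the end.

We compute FOLLOW(P) using the standard algorithm.
FOLLOW(S) starts with {$}.
FIRST(P) = {a, c}
FIRST(Q) = {a, c}
FIRST(S) = {a, b, c}
FIRST(T) = {a, b, c}
FOLLOW(P) = {c}
FOLLOW(Q) = {c}
FOLLOW(S) = {$, c}
FOLLOW(T) = {$, c}
Therefore, FOLLOW(P) = {c}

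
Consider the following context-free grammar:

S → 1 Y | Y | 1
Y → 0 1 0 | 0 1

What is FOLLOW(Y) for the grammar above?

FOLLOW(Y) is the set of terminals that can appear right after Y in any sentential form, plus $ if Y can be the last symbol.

We compute FOLLOW(Y) using the standard algorithm.
FOLLOW(S) starts with {$}.
FIRST(S) = {0, 1}
FIRST(Y) = {0}
FOLLOW(S) = {$}
FOLLOW(Y) = {$}
Therefore, FOLLOW(Y) = {$}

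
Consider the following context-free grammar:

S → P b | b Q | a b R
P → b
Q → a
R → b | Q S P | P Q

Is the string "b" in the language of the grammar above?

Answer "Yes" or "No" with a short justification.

No - no valid derivation exists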